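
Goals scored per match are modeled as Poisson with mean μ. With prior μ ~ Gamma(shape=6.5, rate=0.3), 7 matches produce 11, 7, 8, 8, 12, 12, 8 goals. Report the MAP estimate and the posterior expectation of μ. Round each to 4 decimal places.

MAP = 9.7945, posterior mean = 9.9315

Σ counts = 66. Posterior: Gamma(shape = 6.5+66 = 72.5, rate = 0.3+7 = 7.3).
Mode = (α−1)/β = 71.5/7.3 = 9.7945.
Mean = α/β = 72.5/7.3 = 9.9315.
The posterior is right-skewed, so the mean exceeds the mode.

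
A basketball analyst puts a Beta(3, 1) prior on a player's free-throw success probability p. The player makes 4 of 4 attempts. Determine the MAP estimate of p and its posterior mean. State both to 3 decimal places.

MAP = 1.000; posterior mean = 0.875

Posterior: Beta(3+4, 1+0) = Beta(7, 1).
Since β = 1 ≤ 1 and α > 1, the Beta density is monotone increasing on [0,1]; the mode is at 1.
Mean = 7/(7+1) = 0.875.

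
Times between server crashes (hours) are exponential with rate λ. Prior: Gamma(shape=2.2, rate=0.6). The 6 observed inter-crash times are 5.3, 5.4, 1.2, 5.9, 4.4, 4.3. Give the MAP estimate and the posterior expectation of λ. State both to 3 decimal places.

Σ times = 26.5. Posterior: Gamma(shape = 2.2+6 = 8.2, rate = 0.6+26.5 = 27.1).
Mode = (α−1)/β = 7.2/27.1 = 0.266.
Mean = α/β = 8.2/27.1 = 0.303.

λ_MAP = 0.266, E[λ|data] = 0.303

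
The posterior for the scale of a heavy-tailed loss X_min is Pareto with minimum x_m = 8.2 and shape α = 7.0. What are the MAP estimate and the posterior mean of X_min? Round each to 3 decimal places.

X_min_MAP = 8.200, E[X_min|data] = 9.567

The Pareto density is strictly decreasing on [x_m, ∞), so the mode is x_m = 8.200.
Mean = α·x_m/(α−1) = 7.0·8.2/6.0 = 9.567.
The mean is pulled above the mode by the posterior's right skew.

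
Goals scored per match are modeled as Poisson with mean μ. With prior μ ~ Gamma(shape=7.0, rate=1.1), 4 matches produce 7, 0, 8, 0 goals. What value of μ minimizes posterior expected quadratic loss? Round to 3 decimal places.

Σ counts = 15. Posterior: Gamma(shape = 7.0+15 = 22.0, rate = 1.1+4 = 5.1).
Mode = (α−1)/β = 21.0/5.1 = 4.118.
Mean = α/β = 22.0/5.1 = 4.314.
Quadratic loss ⇒ the optimal estimator is the posterior mean.

4.314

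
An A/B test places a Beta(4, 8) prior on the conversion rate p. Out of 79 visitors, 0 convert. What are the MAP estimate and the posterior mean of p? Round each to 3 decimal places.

MAP = 0.034, posterior mean = 0.044

Posterior: Beta(4+0, 8+79) = Beta(4, 87).
Mode = (4−1)/(4+87−2) = 3/89 = 0.034.
Mean = 4/(4+87) = 4/91 = 0.044.
Right-skewed posterior ⇒ mode < mean.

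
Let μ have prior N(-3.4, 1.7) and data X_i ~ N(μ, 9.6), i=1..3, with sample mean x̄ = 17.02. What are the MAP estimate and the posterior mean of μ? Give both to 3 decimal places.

μ_MAP = 3.684, E[μ|data] = 3.684

Posterior for μ is Normal. Precision-weighted mean: (1/1.7·-3.4 + 3/9.6·17.02) / (1/1.7 + 3/9.6) = 3.684.
A Normal posterior is symmetric, so mode = mean.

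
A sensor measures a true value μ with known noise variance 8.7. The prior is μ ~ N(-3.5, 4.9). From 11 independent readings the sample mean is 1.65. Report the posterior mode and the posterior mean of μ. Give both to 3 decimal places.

MAP = 0.934, posterior mean = 0.934

Posterior for μ is Normal. Precision-weighted mean: (1/4.9·-3.5 + 11/8.7·1.65) / (1/4.9 + 11/8.7) = 0.934.
A Normal posterior is symmetric, so mode = mean.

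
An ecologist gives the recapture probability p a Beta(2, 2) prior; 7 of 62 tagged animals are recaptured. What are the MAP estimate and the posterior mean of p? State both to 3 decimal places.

Posterior: Beta(2+7, 2+55) = Beta(9, 57).
Mode = (9−1)/(9+57−2) = 8/64 = 0.125.
Mean = 9/(9+57) = 9/66 = 0.136.
The posterior is right-skewed, so the mean exceeds the mode.

p_MAP = 0.125, E[p|data] = 0.136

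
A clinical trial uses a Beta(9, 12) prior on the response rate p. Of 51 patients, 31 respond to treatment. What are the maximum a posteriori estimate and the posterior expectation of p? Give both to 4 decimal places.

Posterior: Beta(9+31, 12+20) = Beta(40, 32).
Mode = (40−1)/(40+32−2) = 39/70 = 0.5571.
Mean = 40/(40+32) = 40/72 = 0.5556.

MAP: 0.5571. Posterior mean: 0.5556.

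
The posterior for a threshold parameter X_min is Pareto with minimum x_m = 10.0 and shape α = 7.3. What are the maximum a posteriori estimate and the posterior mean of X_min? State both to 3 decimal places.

The Pareto density is strictly decreasing on [x_m, ∞), so the mode is x_m = 10.000.
Mean = α·x_m/(α−1) = 7.3·10.0/6.3 = 11.587.
The mean is pulled above the mode by the posterior's right skew.

MAP = 10.000, posterior mean = 11.587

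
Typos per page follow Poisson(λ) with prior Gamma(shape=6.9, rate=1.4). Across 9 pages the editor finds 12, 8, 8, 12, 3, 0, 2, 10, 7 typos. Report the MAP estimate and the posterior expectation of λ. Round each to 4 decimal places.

MAP = 6.5288, posterior mean = 6.6250

Σ counts = 62. Posterior: Gamma(shape = 6.9+62 = 68.9, rate = 1.4+9 = 10.4).
Mode = (α−1)/β = 67.9/10.4 = 6.5288.
Mean = α/β = 68.9/10.4 = 6.6250.
Right-skewed posterior ⇒ mode < mean.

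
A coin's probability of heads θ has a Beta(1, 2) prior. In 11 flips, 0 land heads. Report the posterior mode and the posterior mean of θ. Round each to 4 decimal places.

Posterior: Beta(1+0, 2+11) = Beta(1, 13).
Since α = 1 ≤ 1 and β > 1, the Beta density is monotone decreasing on [0,1]; the mode is at 0.
Mean = 1/(1+13) = 0.0714.
The posterior is right-skewed, so the mean exceeds the mode.

posterior mode = 0.0000, posterior mean = 0.0714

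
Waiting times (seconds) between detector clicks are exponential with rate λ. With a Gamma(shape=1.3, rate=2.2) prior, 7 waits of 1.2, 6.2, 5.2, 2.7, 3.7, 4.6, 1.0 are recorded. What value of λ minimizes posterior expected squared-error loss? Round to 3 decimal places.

0.310

Σ times = 24.6. Posterior: Gamma(shape = 1.3+7 = 8.3, rate = 2.2+24.6 = 26.8).
Mode = (α−1)/β = 7.3/26.8 = 0.272.
Mean = α/β = 8.3/26.8 = 0.310.
Squared-error loss ⇒ the optimal estimator is the posterior mean.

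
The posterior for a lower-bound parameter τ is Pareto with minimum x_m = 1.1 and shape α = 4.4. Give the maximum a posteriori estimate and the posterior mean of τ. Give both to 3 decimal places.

The Pareto density is strictly decreasing on [x_m, ∞), so the mode is x_m = 1.100.
Mean = α·x_m/(α−1) = 4.4·1.1/3.4 = 1.424.

maximum a posteriori estimate = 1.100, posterior mean = 1.424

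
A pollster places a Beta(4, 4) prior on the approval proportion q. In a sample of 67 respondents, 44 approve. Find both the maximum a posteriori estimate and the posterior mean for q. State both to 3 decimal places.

Posterior: Beta(4+44, 4+23) = Beta(48, 27).
Mode = (48−1)/(48+27−2) = 47/73 = 0.644.
Mean = 48/(48+27) = 48/75 = 0.640.

maximum a posteriori estimate = 0.644, posterior mean = 0.640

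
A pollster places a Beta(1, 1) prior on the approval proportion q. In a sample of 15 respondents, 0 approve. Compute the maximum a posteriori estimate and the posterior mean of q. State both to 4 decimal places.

maximum a posteriori estimate = 0.0000, posterior mean = 0.0588

Posterior: Beta(1+0, 1+15) = Beta(1, 16).
Since α = 1 ≤ 1 and β > 1, the Beta density is monotone decreasing on [0,1]; the mode is at 0.
Mean = 1/(1+16) = 0.0588.
Right-skewed posterior ⇒ mode < mean.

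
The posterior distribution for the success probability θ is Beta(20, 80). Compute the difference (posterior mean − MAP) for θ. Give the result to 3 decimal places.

0.006

Mode = (20−1)/(20+80−2) = 19/98 = 0.194.
Mean = 20/(20+80) = 20/100 = 0.200.
Difference = 0.200 − 0.194 = 0.006.
Right-skewed posterior ⇒ mode < mean.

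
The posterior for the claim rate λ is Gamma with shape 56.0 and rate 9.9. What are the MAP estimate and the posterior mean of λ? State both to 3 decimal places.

Mode = (α−1)/β = 55.0/9.9 = 5.556.
Mean = α/β = 56.0/9.9 = 5.657.

MAP = 5.556; posterior mean = 5.657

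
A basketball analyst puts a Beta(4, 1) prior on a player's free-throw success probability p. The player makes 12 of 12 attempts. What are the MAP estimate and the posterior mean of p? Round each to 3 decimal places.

MAP estimate = 1.000, posterior mean = 0.941

Posterior: Beta(4+12, 1+0) = Beta(16, 1).
Since β = 1 ≤ 1 and α > 1, the Beta density is monotone increasing on [0,1]; the mode is at 1.
Mean = 16/(16+1) = 0.941.
Left-skewed posterior ⇒ mean < mode.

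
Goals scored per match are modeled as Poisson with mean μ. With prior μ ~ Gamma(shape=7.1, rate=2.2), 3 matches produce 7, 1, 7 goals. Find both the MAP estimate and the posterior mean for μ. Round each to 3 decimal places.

Σ counts = 15. Posterior: Gamma(shape = 7.1+15 = 22.1, rate = 2.2+3 = 5.2).
Mode = (α−1)/β = 21.1/5.2 = 4.058.
Mean = α/β = 22.1/5.2 = 4.250.

MAP: 4.058. Posterior mean: 4.250.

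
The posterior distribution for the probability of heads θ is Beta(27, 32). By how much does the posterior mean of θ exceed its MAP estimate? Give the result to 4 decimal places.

0.0015

Mode = (27−1)/(27+32−2) = 26/57 = 0.4561.
Mean = 27/(27+32) = 27/59 = 0.4576.
Difference = 0.4576 − 0.4561 = 0.0015.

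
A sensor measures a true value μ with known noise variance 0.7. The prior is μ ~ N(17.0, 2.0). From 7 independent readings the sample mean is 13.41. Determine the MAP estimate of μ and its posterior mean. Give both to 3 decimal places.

Posterior for μ is Normal. Precision-weighted mean: (1/2.0·17.0 + 7/0.7·13.41) / (1/2.0 + 7/0.7) = 13.581.
A Normal posterior is symmetric, so mode = mean.

MAP: 13.581. Posterior mean: 13.581.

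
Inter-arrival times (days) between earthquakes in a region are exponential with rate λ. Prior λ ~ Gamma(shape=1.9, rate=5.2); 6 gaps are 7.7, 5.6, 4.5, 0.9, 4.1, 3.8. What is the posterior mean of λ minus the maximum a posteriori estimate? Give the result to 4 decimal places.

Σ times = 26.6. Posterior: Gamma(shape = 1.9+6 = 7.9, rate = 5.2+26.6 = 31.8).
Mode = (α−1)/β = 6.9/31.8 = 0.2170.
Mean = α/β = 7.9/31.8 = 0.2484.
Difference = 0.2484 − 0.2170 = 0.0314.

0.0314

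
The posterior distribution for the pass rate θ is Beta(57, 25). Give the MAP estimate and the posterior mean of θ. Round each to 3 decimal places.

Mode = (57−1)/(57+25−2) = 56/80 = 0.700.
Mean = 57/(57+25) = 57/82 = 0.695.
Mode > mean: the posterior has a left tail.

MAP: 0.700. Posterior mean: 0.695.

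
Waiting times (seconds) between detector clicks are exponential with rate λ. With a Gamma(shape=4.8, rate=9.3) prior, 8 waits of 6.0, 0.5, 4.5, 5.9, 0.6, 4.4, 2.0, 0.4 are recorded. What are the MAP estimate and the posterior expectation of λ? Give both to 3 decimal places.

MAP = 0.351, posterior mean = 0.381

Σ times = 24.3. Posterior: Gamma(shape = 4.8+8 = 12.8, rate = 9.3+24.3 = 33.6).
Mode = (α−1)/β = 11.8/33.6 = 0.351.
Mean = α/β = 12.8/33.6 = 0.381.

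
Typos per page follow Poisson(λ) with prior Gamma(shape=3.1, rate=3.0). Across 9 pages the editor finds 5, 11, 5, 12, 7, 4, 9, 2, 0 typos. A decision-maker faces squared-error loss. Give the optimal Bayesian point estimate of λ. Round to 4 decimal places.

Σ counts = 55. Posterior: Gamma(shape = 3.1+55 = 58.1, rate = 3.0+9 = 12.0).
Mode = (α−1)/β = 57.1/12.0 = 4.7583.
Mean = α/β = 58.1/12.0 = 4.8417.
Squared-error loss ⇒ the optimal estimator is the posterior mean.

4.8417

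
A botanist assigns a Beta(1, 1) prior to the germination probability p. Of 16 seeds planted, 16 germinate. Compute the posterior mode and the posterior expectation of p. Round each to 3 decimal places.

Posterior: Beta(1+16, 1+0) = Beta(17, 1).
Since β = 1 ≤ 1 and α > 1, the Beta density is monotone increasing on [0,1]; the mode is at 1.
Mean = 17/(17+1) = 0.944.
The mean is pulled below the mode by the posterior's left skew.

MAP: 1.000. Posterior mean: 0.944.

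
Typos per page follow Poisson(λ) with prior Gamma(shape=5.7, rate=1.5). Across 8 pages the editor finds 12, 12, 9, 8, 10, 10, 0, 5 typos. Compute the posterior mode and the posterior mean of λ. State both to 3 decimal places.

Σ counts = 66. Posterior: Gamma(shape = 5.7+66 = 71.7, rate = 1.5+8 = 9.5).
Mode = (α−1)/β = 70.7/9.5 = 7.442.
Mean = α/β = 71.7/9.5 = 7.547.
Mean > mode: the posterior has a right tail.

MAP: 7.442. Posterior mean: 7.547.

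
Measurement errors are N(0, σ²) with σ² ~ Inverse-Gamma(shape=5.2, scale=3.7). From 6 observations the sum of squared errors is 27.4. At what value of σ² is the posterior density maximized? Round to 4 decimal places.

Posterior: Inverse-Gamma(shape = 5.2+6/2 = 8.2, scale = 3.7+27.4/2 = 17.4).
Mode = β/(α+1) = 17.4/9.2 = 1.8913.
Mean = β/(α−1) = 17.4/7.2 = 2.4167.
This is the posterior mode — the MAP estimate.

1.8913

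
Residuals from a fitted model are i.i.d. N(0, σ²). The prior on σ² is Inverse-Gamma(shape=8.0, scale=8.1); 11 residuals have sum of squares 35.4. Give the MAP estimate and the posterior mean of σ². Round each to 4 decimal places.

σ²_MAP = 1.7793, E[σ²|data] = 2.0640

Posterior: Inverse-Gamma(shape = 8.0+11/2 = 13.5, scale = 8.1+35.4/2 = 25.8).
Mode = β/(α+1) = 25.8/14.5 = 1.7793.
Mean = β/(α−1) = 25.8/12.5 = 2.0640.
Mean > mode: the posterior has a right tail.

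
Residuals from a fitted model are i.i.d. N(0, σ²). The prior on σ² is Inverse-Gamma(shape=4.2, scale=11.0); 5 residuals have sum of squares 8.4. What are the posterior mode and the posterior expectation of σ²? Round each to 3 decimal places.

MAP = 1.974, posterior mean = 2.667

Posterior: Inverse-Gamma(shape = 4.2+5/2 = 6.7, scale = 11.0+8.4/2 = 15.2).
Mode = β/(α+1) = 15.2/7.7 = 1.974.
Mean = β/(α−1) = 15.2/5.7 = 2.667.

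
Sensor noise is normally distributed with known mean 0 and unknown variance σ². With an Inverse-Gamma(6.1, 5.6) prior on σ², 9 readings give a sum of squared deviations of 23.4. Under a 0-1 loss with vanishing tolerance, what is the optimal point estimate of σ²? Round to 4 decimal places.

1.4914

Posterior: Inverse-Gamma(shape = 6.1+9/2 = 10.6, scale = 5.6+23.4/2 = 17.3).
Mode = β/(α+1) = 17.3/11.6 = 1.4914.
Mean = β/(α−1) = 17.3/9.6 = 1.8021.
This is the posterior mode — the MAP estimate.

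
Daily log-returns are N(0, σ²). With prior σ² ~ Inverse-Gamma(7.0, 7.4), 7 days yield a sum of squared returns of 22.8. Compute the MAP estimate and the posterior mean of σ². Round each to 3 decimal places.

Posterior: Inverse-Gamma(shape = 7.0+7/2 = 10.5, scale = 7.4+22.8/2 = 18.8).
Mode = β/(α+1) = 18.8/11.5 = 1.635.
Mean = β/(α−1) = 18.8/9.5 = 1.979.
Right-skewed posterior ⇒ mode < mean.

MAP: 1.635. Posterior mean: 1.979.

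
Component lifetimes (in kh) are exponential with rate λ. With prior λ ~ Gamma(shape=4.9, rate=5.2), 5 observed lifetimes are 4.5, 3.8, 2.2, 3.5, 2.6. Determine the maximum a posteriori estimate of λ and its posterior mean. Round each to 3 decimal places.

Σ times = 16.6. Posterior: Gamma(shape = 4.9+5 = 9.9, rate = 5.2+16.6 = 21.8).
Mode = (α−1)/β = 8.9/21.8 = 0.408.
Mean = α/β = 9.9/21.8 = 0.454.

maximum a posteriori estimate = 0.408, posterior mean = 0.454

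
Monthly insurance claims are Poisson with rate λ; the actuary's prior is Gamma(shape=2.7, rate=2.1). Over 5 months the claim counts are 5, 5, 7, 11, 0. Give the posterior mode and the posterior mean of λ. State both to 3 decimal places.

MAP = 4.183; posterior mean = 4.324

Σ counts = 28. Posterior: Gamma(shape = 2.7+28 = 30.7, rate = 2.1+5 = 7.1).
Mode = (α−1)/β = 29.7/7.1 = 4.183.
Mean = α/β = 30.7/7.1 = 4.324.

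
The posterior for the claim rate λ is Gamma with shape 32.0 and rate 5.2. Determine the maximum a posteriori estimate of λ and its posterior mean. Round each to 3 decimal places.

MAP = 5.962, posterior mean = 6.154

Mode = (α−1)/β = 31.0/5.2 = 5.962.
Mean = α/β = 32.0/5.2 = 6.154.
Right-skewed posterior ⇒ mode < mean.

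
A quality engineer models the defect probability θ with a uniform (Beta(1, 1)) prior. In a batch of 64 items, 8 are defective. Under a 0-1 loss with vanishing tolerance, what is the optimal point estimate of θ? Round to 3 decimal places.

0.125

Posterior: Beta(1+8, 1+56) = Beta(9, 57).
Mode = (9−1)/(9+57−2) = 8/64 = 0.125.
With a flat prior the MAP equals the MLE, 8/64.
Mean = 9/(9+57) = 9/66 = 0.136.
This is the posterior mode — the MAP estimate.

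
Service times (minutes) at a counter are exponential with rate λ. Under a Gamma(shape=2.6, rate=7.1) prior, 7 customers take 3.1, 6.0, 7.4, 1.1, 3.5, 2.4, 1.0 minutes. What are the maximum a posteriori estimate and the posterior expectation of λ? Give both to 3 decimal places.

Σ times = 24.5. Posterior: Gamma(shape = 2.6+7 = 9.6, rate = 7.1+24.5 = 31.6).
Mode = (α−1)/β = 8.6/31.6 = 0.272.
Mean = α/β = 9.6/31.6 = 0.304.

λ_MAP = 0.272, E[λ|data] = 0.304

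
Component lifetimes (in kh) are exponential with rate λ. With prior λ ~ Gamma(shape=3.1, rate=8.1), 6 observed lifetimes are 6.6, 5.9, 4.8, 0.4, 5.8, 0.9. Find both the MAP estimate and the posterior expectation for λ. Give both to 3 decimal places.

Σ times = 24.4. Posterior: Gamma(shape = 3.1+6 = 9.1, rate = 8.1+24.4 = 32.5).
Mode = (α−1)/β = 8.1/32.5 = 0.249.
Mean = α/β = 9.1/32.5 = 0.280.
The mean is pulled above the mode by the posterior's right skew.

MAP estimate = 0.249, posterior expectation = 0.280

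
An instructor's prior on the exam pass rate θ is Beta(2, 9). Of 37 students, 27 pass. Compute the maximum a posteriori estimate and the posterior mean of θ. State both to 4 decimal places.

MAP: 0.6087. Posterior mean: 0.6042.

Posterior: Beta(2+27, 9+10) = Beta(29, 19).
Mode = (29−1)/(29+19−2) = 28/46 = 0.6087.
Mean = 29/(29+19) = 29/48 = 0.6042.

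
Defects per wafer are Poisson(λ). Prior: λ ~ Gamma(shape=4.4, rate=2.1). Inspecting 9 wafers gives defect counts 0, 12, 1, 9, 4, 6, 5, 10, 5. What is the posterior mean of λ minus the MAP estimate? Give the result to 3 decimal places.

0.090

Σ counts = 52. Posterior: Gamma(shape = 4.4+52 = 56.4, rate = 2.1+9 = 11.1).
Mode = (α−1)/β = 55.4/11.1 = 4.991.
Mean = α/β = 56.4/11.1 = 5.081.
Difference = 5.081 − 4.991 = 0.090.
Mean > mode: the posterior has a right tail.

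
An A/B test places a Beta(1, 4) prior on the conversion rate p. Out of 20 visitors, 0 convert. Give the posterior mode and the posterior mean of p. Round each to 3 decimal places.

Posterior: Beta(1+0, 4+20) = Beta(1, 24).
Since α = 1 ≤ 1 and β > 1, the Beta density is monotone decreasing on [0,1]; the mode is at 0.
Mean = 1/(1+24) = 0.040.
The mean is pulled above the mode by the posterior's right skew.

p_MAP = 0.000, E[p|data] = 0.040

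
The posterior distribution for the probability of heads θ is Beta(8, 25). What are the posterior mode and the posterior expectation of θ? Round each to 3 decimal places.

posterior mode = 0.226, posterior expectation = 0.242

Mode = (8−1)/(8+25−2) = 7/31 = 0.226.
Mean = 8/(8+25) = 8/33 = 0.242.
Mean > mode: the posterior has a right tail.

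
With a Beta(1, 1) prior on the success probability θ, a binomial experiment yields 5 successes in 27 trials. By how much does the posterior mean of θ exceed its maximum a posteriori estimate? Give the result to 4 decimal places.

Posterior: Beta(1+5, 1+22) = Beta(6, 23).
Mode = (6−1)/(6+23−2) = 5/27 = 0.1852.
Mean = 6/(6+23) = 6/29 = 0.2069.
Difference = 0.2069 − 0.1852 = 0.0217.

0.0217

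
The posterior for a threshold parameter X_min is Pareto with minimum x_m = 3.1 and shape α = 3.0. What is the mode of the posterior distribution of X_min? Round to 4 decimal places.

3.1000

The Pareto density is strictly decreasing on [x_m, ∞), so the mode is x_m = 3.1000.
Mean = α·x_m/(α−1) = 3.0·3.1/2.0 = 4.6500.
This is the posterior mode — the MAP estimate.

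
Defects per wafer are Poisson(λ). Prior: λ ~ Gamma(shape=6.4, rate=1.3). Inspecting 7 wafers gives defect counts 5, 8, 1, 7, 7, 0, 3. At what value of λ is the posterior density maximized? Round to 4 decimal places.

4.3855

Σ counts = 31. Posterior: Gamma(shape = 6.4+31 = 37.4, rate = 1.3+7 = 8.3).
Mode = (α−1)/β = 36.4/8.3 = 4.3855.
Mean = α/β = 37.4/8.3 = 4.5060.
This is the posterior mode — the MAP estimate.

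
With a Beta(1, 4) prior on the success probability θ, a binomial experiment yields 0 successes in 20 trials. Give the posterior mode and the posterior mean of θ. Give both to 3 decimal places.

Posterior: Beta(1+0, 4+20) = Beta(1, 24).
Since α = 1 ≤ 1 and β > 1, the Beta density is monotone decreasing on [0,1]; the mode is at 0.
Mean = 1/(1+24) = 0.040.

MAP = 0.000, posterior mean = 0.040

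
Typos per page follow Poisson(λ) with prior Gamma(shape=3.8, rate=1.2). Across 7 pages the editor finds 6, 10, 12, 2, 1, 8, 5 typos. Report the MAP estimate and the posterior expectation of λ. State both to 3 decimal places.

Σ counts = 44. Posterior: Gamma(shape = 3.8+44 = 47.8, rate = 1.2+7 = 8.2).
Mode = (α−1)/β = 46.8/8.2 = 5.707.
Mean = α/β = 47.8/8.2 = 5.829.

MAP = 5.707, posterior mean = 5.829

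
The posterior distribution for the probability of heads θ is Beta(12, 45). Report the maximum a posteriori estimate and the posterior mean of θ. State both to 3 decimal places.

Mode = (12−1)/(12+45−2) = 11/55 = 0.200.
Mean = 12/(12+45) = 12/57 = 0.211.

maximum a posteriori estimate = 0.200, posterior mean = 0.211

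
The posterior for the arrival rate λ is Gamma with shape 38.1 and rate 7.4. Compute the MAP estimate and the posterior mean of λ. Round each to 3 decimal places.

MAP = 5.014, posterior mean = 5.149

Mode = (α−1)/β = 37.1/7.4 = 5.014.
Mean = α/β = 38.1/7.4 = 5.149.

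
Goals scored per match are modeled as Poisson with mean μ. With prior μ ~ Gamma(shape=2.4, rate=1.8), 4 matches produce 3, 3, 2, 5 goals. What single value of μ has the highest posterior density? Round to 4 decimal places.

2.4828

Σ counts = 13. Posterior: Gamma(shape = 2.4+13 = 15.4, rate = 1.8+4 = 5.8).
Mode = (α−1)/β = 14.4/5.8 = 2.4828.
Mean = α/β = 15.4/5.8 = 2.6552.
This is the posterior mode — the MAP estimate.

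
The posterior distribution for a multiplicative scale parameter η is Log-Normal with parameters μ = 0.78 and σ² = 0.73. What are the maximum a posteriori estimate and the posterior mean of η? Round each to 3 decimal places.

maximum a posteriori estimate = 1.051, posterior mean = 3.142

Mode = exp(μ − σ²) = exp(0.05) = 1.051.
Mean = exp(μ + σ²/2) = exp(1.145) = 3.142.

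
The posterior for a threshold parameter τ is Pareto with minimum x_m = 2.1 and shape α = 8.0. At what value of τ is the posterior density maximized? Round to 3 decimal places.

2.100

The Pareto density is strictly decreasing on [x_m, ∞), so the mode is x_m = 2.100.
Mean = α·x_m/(α−1) = 8.0·2.1/7.0 = 2.400.
This is the posterior mode — the MAP estimate.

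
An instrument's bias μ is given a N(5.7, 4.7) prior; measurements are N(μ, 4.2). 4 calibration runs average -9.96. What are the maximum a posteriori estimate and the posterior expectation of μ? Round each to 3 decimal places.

Posterior for μ is Normal. Precision-weighted mean: (1/4.7·5.7 + 4/4.2·-9.96) / (1/4.7 + 4/4.2) = -7.100.
A Normal posterior is symmetric, so mode = mean.

MAP: -7.100. Posterior mean: -7.100.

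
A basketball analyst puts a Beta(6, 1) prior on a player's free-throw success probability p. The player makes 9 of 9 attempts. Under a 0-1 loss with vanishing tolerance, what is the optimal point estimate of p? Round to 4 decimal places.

Posterior: Beta(6+9, 1+0) = Beta(15, 1).
Since β = 1 ≤ 1 and α > 1, the Beta density is monotone increasing on [0,1]; the mode is at 1.
Mean = 15/(15+1) = 0.9375.
This is the posterior mode — the MAP estimate.

1.0000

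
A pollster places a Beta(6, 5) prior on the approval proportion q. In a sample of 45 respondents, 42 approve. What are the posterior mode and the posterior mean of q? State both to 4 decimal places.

Posterior: Beta(6+42, 5+3) = Beta(48, 8).
Mode = (48−1)/(48+8−2) = 47/54 = 0.8704.
Mean = 48/(48+8) = 48/56 = 0.8571.
The posterior is left-skewed, so the mode exceeds the mean.

posterior mode = 0.8704, posterior mean = 0.8571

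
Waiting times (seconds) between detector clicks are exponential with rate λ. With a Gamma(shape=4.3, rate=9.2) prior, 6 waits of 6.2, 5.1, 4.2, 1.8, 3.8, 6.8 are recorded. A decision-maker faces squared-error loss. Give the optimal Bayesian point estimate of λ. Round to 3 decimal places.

0.278

Σ times = 27.9. Posterior: Gamma(shape = 4.3+6 = 10.3, rate = 9.2+27.9 = 37.1).
Mode = (α−1)/β = 9.3/37.1 = 0.251.
Mean = α/β = 10.3/37.1 = 0.278.
Squared-error loss ⇒ the optimal estimator is the posterior mean.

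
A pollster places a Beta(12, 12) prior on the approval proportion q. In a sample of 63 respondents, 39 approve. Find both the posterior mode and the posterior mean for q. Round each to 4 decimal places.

MAP = 0.5882, posterior mean = 0.5862

Posterior: Beta(12+39, 12+24) = Beta(51, 36).
Mode = (51−1)/(51+36−2) = 50/85 = 0.5882.
Mean = 51/(51+36) = 51/87 = 0.5862.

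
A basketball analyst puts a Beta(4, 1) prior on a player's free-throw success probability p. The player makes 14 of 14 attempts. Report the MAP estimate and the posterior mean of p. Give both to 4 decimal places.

MAP estimate = 1.0000, posterior mean = 0.9474

Posterior: Beta(4+14, 1+0) = Beta(18, 1).
Since β = 1 ≤ 1 and α > 1, the Beta density is monotone increasing on [0,1]; the mode is at 1.
Mean = 18/(18+1) = 0.9474.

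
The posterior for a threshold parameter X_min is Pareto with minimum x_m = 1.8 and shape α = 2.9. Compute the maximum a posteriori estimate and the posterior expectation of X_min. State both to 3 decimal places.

The Pareto density is strictly decreasing on [x_m, ∞), so the mode is x_m = 1.800.
Mean = α·x_m/(α−1) = 2.9·1.8/1.9 = 2.747.
The mean is pulled above the mode by the posterior's right skew.

maximum a posteriori estimate = 1.800, posterior expectation = 2.747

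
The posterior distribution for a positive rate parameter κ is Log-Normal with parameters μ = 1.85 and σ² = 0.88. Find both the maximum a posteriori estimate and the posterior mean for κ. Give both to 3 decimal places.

MAP = 2.638, posterior mean = 9.875

Mode = exp(μ − σ²) = exp(0.97) = 2.638.
Mean = exp(μ + σ²/2) = exp(2.290) = 9.875.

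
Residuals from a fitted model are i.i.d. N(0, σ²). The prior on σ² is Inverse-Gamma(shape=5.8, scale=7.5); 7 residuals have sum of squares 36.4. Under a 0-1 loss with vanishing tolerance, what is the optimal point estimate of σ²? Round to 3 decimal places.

2.495

Posterior: Inverse-Gamma(shape = 5.8+7/2 = 9.3, scale = 7.5+36.4/2 = 25.7).
Mode = β/(α+1) = 25.7/10.3 = 2.495.
Mean = β/(α−1) = 25.7/8.3 = 3.096.
This is the posterior mode — the MAP estimate.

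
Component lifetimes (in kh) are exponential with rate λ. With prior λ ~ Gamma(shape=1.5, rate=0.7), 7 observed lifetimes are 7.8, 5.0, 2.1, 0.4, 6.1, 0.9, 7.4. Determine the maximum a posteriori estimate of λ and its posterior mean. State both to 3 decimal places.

Σ times = 29.7. Posterior: Gamma(shape = 1.5+7 = 8.5, rate = 0.7+29.7 = 30.4).
Mode = (α−1)/β = 7.5/30.4 = 0.247.
Mean = α/β = 8.5/30.4 = 0.280.
Right-skewed posterior ⇒ mode < mean.

MAP: 0.247. Posterior mean: 0.280.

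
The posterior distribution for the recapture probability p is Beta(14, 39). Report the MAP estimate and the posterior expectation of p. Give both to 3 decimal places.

MAP = 0.255; posterior mean = 0.264

Mode = (14−1)/(14+39−2) = 13/51 = 0.255.
Mean = 14/(14+39) = 14/53 = 0.264.
The posterior is right-skewed, so the mean exceeds the mode.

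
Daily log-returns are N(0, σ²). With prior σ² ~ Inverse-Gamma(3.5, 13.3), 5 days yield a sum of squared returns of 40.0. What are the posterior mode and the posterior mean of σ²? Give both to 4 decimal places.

MAP: 4.7571. Posterior mean: 6.6600.

Posterior: Inverse-Gamma(shape = 3.5+5/2 = 6.0, scale = 13.3+40.0/2 = 33.3).
Mode = β/(α+1) = 33.3/7.0 = 4.7571.
Mean = β/(α−1) = 33.3/5.0 = 6.6600.
Mean > mode: the posterior has a right tail.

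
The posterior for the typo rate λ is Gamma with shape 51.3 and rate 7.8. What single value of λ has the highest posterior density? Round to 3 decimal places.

Mode = (α−1)/β = 50.3/7.8 = 6.449.
Mean = α/β = 51.3/7.8 = 6.577.
This is the posterior mode — the MAP estimate.

6.449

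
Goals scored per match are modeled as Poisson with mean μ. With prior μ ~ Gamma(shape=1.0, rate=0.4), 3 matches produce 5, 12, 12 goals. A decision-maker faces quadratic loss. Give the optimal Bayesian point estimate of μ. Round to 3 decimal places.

Σ counts = 29. Posterior: Gamma(shape = 1.0+29 = 30.0, rate = 0.4+3 = 3.4).
Mode = (α−1)/β = 29.0/3.4 = 8.529.
Mean = α/β = 30.0/3.4 = 8.824.
Quadratic loss ⇒ the optimal estimator is the posterior mean.

8.824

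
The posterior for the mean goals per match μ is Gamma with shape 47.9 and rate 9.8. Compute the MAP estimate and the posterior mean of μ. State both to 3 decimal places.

Mode = (α−1)/β = 46.9/9.8 = 4.786.
Mean = α/β = 47.9/9.8 = 4.888.
The mean is pulled above the mode by the posterior's right skew.

MAP estimate = 4.786, posterior mean = 4.888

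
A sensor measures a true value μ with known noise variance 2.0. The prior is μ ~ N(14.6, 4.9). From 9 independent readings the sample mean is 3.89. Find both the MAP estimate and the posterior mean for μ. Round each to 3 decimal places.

MAP: 4.355. Posterior mean: 4.355.

Posterior for μ is Normal. Precision-weighted mean: (1/4.9·14.6 + 9/2.0·3.89) / (1/4.9 + 9/2.0) = 4.355.
A Normal posterior is symmetric, so mode = mean.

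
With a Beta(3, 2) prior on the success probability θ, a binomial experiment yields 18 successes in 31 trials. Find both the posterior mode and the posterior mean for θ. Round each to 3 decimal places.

MAP = 0.588; posterior mean = 0.583

Posterior: Beta(3+18, 2+13) = Beta(21, 15).
Mode = (21−1)/(21+15−2) = 20/34 = 0.588.
Mean = 21/(21+15) = 21/36 = 0.583.
The posterior is left-skewed, so the mode exceeds the mean.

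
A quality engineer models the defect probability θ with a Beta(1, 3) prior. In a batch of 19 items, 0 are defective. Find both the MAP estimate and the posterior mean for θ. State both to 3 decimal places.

Posterior: Beta(1+0, 3+19) = Beta(1, 22).
Since α = 1 ≤ 1 and β > 1, the Beta density is monotone decreasing on [0,1]; the mode is at 0.
Mean = 1/(1+22) = 0.043.

MAP = 0.000, posterior mean = 0.043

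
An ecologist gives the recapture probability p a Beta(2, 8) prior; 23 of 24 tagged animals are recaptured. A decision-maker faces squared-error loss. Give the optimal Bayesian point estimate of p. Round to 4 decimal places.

0.7353

Posterior: Beta(2+23, 8+1) = Beta(25, 9).
Mode = (25−1)/(25+9−2) = 24/32 = 0.7500.
Mean = 25/(25+9) = 25/34 = 0.7353.
Squared-error loss ⇒ the optimal estimator is the posterior mean.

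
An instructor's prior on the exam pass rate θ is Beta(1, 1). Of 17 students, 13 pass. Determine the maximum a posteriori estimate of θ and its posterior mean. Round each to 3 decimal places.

θ_MAP = 0.765, E[θ|data] = 0.737

Posterior: Beta(1+13, 1+4) = Beta(14, 5).
Mode = (14−1)/(14+5−2) = 13/17 = 0.765.
With a flat prior the MAP equals the MLE, 13/17.
Mean = 14/(14+5) = 14/19 = 0.737.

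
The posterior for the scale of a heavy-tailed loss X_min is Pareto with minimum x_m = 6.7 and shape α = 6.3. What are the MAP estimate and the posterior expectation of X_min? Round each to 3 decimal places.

MAP: 6.700. Posterior mean: 7.964.

The Pareto density is strictly decreasing on [x_m, ∞), so the mode is x_m = 6.700.
Mean = α·x_m/(α−1) = 6.3·6.7/5.3 = 7.964.
The posterior is right-skewed, so the mean exceeds the mode.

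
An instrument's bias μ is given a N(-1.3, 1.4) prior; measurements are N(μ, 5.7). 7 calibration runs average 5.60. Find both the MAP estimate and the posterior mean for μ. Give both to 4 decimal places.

MAP = 3.0626, posterior mean = 3.0626

Posterior for μ is Normal. Precision-weighted mean: (1/1.4·-1.3 + 7/5.7·5.60) / (1/1.4 + 7/5.7) = 3.0626.
A Normal posterior is symmetric, so mode = mean.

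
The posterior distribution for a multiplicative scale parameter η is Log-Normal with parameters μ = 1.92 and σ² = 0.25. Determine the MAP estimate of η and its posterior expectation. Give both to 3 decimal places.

Mode = exp(μ − σ²) = exp(1.67) = 5.312.
Mean = exp(μ + σ²/2) = exp(2.045) = 7.729.
Right-skewed posterior ⇒ mode < mean.

MAP = 5.312; posterior mean = 7.729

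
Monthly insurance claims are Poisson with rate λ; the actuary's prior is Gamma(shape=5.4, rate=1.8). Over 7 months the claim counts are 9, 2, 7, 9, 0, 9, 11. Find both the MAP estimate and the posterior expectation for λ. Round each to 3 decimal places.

Σ counts = 47. Posterior: Gamma(shape = 5.4+47 = 52.4, rate = 1.8+7 = 8.8).
Mode = (α−1)/β = 51.4/8.8 = 5.841.
Mean = α/β = 52.4/8.8 = 5.955.

MAP = 5.841; posterior mean = 5.955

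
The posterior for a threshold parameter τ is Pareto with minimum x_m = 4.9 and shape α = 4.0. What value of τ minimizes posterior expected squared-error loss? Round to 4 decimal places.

6.5333

The Pareto density is strictly decreasing on [x_m, ∞), so the mode is x_m = 4.9000.
Mean = α·x_m/(α−1) = 4.0·4.9/3.0 = 6.5333.
Squared-error loss ⇒ the optimal estimator is the posterior mean.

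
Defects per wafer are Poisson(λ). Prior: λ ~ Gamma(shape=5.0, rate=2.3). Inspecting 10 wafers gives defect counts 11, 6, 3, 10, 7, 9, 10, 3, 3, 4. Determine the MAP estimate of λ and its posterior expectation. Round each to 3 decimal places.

MAP estimate = 5.691, posterior expectation = 5.772

Σ counts = 66. Posterior: Gamma(shape = 5.0+66 = 71.0, rate = 2.3+10 = 12.3).
Mode = (α−1)/β = 70.0/12.3 = 5.691.
Mean = α/β = 71.0/12.3 = 5.772.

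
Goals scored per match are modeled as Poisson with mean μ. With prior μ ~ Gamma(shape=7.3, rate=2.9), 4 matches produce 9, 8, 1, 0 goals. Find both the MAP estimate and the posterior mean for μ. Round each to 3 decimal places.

μ_MAP = 3.522, E[μ|data] = 3.667

Σ counts = 18. Posterior: Gamma(shape = 7.3+18 = 25.3, rate = 2.9+4 = 6.9).
Mode = (α−1)/β = 24.3/6.9 = 3.522.
Mean = α/β = 25.3/6.9 = 3.667.
Right-skewed posterior ⇒ mode < mean.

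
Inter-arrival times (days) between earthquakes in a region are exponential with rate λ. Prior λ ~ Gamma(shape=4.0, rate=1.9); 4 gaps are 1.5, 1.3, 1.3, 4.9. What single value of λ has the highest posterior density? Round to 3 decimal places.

0.642

Σ times = 9.0. Posterior: Gamma(shape = 4.0+4 = 8.0, rate = 1.9+9.0 = 10.9).
Mode = (α−1)/β = 7.0/10.9 = 0.642.
Mean = α/β = 8.0/10.9 = 0.734.
This is the posterior mode — the MAP estimate.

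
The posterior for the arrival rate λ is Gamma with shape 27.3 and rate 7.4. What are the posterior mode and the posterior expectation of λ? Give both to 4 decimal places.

Mode = (α−1)/β = 26.3/7.4 = 3.5541.
Mean = α/β = 27.3/7.4 = 3.6892.
The mean is pulled above the mode by the posterior's right skew.

MAP = 3.5541; posterior mean = 3.6892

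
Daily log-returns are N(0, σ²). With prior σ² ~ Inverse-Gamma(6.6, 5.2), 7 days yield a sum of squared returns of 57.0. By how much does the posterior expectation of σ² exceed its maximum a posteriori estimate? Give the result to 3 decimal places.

0.667

Posterior: Inverse-Gamma(shape = 6.6+7/2 = 10.1, scale = 5.2+57.0/2 = 33.7).
Mode = β/(α+1) = 33.7/11.1 = 3.036.
Mean = β/(α−1) = 33.7/9.1 = 3.703.
Difference = 3.703 − 3.036 = 0.667.
The mean is pulled above the mode by the posterior's right skew.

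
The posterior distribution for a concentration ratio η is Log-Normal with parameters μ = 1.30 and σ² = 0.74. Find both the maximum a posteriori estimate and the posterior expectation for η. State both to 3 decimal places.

MAP: 1.751. Posterior mean: 5.312.

Mode = exp(μ − σ²) = exp(0.56) = 1.751.
Mean = exp(μ + σ²/2) = exp(1.670) = 5.312.
The mean is pulled above the mode by the posterior's right skew.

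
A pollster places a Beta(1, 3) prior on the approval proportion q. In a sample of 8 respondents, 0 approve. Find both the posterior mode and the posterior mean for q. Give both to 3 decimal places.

Posterior: Beta(1+0, 3+8) = Beta(1, 11).
Since α = 1 ≤ 1 and β > 1, the Beta density is monotone decreasing on [0,1]; the mode is at 0.
Mean = 1/(1+11) = 0.083.
The mean is pulled above the mode by the posterior's right skew.

MAP: 0.000. Posterior mean: 0.083.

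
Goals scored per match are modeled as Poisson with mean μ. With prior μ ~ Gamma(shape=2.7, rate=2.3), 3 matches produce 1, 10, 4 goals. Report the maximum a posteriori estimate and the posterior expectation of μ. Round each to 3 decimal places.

Σ counts = 15. Posterior: Gamma(shape = 2.7+15 = 17.7, rate = 2.3+3 = 5.3).
Mode = (α−1)/β = 16.7/5.3 = 3.151.
Mean = α/β = 17.7/5.3 = 3.340.
Mean > mode: the posterior has a right tail.

MAP: 3.151. Posterior mean: 3.340.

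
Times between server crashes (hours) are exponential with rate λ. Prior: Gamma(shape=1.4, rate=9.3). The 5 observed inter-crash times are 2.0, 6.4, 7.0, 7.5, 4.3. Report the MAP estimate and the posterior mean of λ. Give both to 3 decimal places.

MAP: 0.148. Posterior mean: 0.175.

Σ times = 27.2. Posterior: Gamma(shape = 1.4+5 = 6.4, rate = 9.3+27.2 = 36.5).
Mode = (α−1)/β = 5.4/36.5 = 0.148.
Mean = α/β = 6.4/36.5 = 0.175.
The posterior is right-skewed, so the mean exceeds the mode.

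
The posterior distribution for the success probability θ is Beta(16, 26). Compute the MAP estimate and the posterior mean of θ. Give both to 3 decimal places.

MAP: 0.375. Posterior mean: 0.381.

Mode = (16−1)/(16+26−2) = 15/40 = 0.375.
Mean = 16/(16+26) = 16/42 = 0.381.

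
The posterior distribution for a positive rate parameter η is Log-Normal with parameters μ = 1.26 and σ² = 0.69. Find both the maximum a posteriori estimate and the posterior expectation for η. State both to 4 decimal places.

MAP: 1.7683. Posterior mean: 4.9779.

Mode = exp(μ − σ²) = exp(0.57) = 1.7683.
Mean = exp(μ + σ²/2) = exp(1.605) = 4.9779.
The posterior is right-skewed, so the mean exceeds the mode.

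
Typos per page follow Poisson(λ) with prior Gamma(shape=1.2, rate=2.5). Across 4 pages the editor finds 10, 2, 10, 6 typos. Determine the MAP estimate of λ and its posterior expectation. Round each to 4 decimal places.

Σ counts = 28. Posterior: Gamma(shape = 1.2+28 = 29.2, rate = 2.5+4 = 6.5).
Mode = (α−1)/β = 28.2/6.5 = 4.3385.
Mean = α/β = 29.2/6.5 = 4.4923.
Right-skewed posterior ⇒ mode < mean.

MAP estimate = 4.3385, posterior expectation = 4.4923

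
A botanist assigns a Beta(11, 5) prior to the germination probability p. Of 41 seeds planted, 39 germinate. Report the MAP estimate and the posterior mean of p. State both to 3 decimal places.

Posterior: Beta(11+39, 5+2) = Beta(50, 7).
Mode = (50−1)/(50+7−2) = 49/55 = 0.891.
Mean = 50/(50+7) = 50/57 = 0.877.

p_MAP = 0.891, E[p|data] = 0.877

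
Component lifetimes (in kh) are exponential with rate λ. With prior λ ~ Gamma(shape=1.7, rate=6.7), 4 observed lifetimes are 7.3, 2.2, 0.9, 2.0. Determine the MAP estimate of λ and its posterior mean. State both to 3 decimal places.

MAP estimate = 0.246, posterior mean = 0.298

Σ times = 12.4. Posterior: Gamma(shape = 1.7+4 = 5.7, rate = 6.7+12.4 = 19.1).
Mode = (α−1)/β = 4.7/19.1 = 0.246.
Mean = α/β = 5.7/19.1 = 0.298.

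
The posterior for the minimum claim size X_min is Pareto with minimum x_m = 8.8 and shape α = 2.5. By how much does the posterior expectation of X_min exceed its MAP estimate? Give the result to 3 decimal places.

The Pareto density is strictly decreasing on [x_m, ∞), so the mode is x_m = 8.800.
Mean = α·x_m/(α−1) = 2.5·8.8/1.5 = 14.667.
Difference = 14.667 − 8.800 = 5.867.

5.867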